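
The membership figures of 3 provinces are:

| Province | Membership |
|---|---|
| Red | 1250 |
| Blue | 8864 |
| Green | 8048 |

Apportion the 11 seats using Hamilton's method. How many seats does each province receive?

The standard divisor is 18162/11 ≈ 1651.091.
Standard quotas: Red 0.7571, Blue 5.3686, Green 4.8744.
Lower quotas: Red 0, Blue 5, Green 4 (sum 9, leaving 2 seats).
Remainders in descending order: Green 0.8744, Red 0.7571, Blue 0.3686.
Largest remainders: Green, Red receive the extra seats.

Red: 1, Blue: 5, Green: 5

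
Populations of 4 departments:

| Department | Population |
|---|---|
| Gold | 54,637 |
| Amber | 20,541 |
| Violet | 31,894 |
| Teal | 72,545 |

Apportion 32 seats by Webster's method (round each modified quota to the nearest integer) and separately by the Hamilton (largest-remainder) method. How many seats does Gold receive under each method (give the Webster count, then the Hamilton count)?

Webster: Gold 9, Amber 4, Violet 6, Teal 13.
Hamilton: Gold 10, Amber 3, Violet 6, Teal 13.
Gold gets 9 under Webster and 10 under Hamilton.

9 and 10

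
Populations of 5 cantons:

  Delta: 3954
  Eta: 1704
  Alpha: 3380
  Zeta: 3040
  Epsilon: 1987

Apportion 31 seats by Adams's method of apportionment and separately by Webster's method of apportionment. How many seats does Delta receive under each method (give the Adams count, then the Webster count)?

Adams: Delta 8, Eta 4, Alpha 7, Zeta 7, Epsilon 5.
Webster: Delta 9, Eta 4, Alpha 7, Zeta 7, Epsilon 4.
Delta gets 8 under Adams and 9 under Webster.

8 and 9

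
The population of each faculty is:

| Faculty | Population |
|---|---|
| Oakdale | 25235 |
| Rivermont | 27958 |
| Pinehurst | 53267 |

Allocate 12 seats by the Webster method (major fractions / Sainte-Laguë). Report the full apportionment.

Standard divisor 106460/12 ≈ 8871.667; standard quotas: Oakdale 2.844, Rivermont 3.151, Pinehurst 6.004.
Rounding to the nearest integer gives Oakdale 3, Rivermont 3, Pinehurst 6 — total 12, matching the house size, so no adjustment is needed.

Oakdale: 3, Rivermont: 3, Pinehurst: 6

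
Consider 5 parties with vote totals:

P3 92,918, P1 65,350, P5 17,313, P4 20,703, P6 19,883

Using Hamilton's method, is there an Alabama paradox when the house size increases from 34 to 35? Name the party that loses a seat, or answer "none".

none

At 34 seats: P3 15, P1 10, P5 3, P4 3, P6 3.
At 35 seats: P3 15, P1 11, P5 3, P4 3, P6 3.
No party's allocation decreased.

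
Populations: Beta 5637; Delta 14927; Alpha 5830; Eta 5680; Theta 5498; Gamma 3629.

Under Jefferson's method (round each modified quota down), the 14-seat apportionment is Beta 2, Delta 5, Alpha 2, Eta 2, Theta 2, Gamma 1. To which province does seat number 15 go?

Delta

Priority for the next seat is population ÷ (current seats + 1).
Priorities: Beta 1879.000, Delta 2487.833, Alpha 1943.333, Eta 1893.333, Theta 1832.667, Gamma 1814.500.
Highest priority: Delta.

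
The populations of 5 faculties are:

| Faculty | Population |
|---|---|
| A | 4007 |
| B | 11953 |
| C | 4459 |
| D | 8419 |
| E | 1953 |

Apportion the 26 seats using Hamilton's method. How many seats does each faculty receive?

A=3, B=10, C=4, D=7, E=2

Standard divisor: 30791 ÷ 26 ≈ 1184.269.
Standard quotas: A 3.3835, B 10.0931, C 3.7652, D 7.1090, E 1.6491.
Lower quotas: A 3, B 10, C 3, D 7, E 1 (sum 24, leaving 2 seats).
Remainders in descending order: C 0.7652, E 0.6491, A 0.3835, D 0.1090, B 0.0931.
The surplus seats go to C, E.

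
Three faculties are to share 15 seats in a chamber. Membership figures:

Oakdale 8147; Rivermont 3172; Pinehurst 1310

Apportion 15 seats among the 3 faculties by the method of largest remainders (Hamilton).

Total 12629; standard divisor 12629/15 ≈ 841.933.
Standard quotas: Oakdale 9.6765, Rivermont 3.7675, Pinehurst 1.5559.
Lower quotas: Oakdale 9, Rivermont 3, Pinehurst 1 (sum 13, leaving 2 seats).
Remainders in descending order: Rivermont 0.7675, Oakdale 0.6765, Pinehurst 0.5559.
Largest remainders: Rivermont, Oakdale receive the extra seats.

Oakdale=10, Rivermont=4, Pinehurst=1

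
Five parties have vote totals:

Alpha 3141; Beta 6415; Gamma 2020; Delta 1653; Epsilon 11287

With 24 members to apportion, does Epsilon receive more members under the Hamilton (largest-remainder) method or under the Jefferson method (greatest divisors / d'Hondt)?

Hamilton: Alpha 3, Beta 6, Gamma 2, Delta 2, Epsilon 11.
Jefferson: Alpha 3, Beta 6, Gamma 2, Delta 1, Epsilon 12.
Epsilon gets 11 under Hamilton and 12 under Jefferson.

Jefferson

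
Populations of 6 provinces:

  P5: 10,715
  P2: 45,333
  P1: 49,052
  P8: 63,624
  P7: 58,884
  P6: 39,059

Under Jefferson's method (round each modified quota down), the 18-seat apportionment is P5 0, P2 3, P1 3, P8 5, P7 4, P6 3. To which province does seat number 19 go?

Priority for the next seat is population ÷ (current seats + 1).
Priorities: P5 10715.000, P2 11333.250, P1 12263.000, P8 10604.000, P7 11776.800, P6 9764.750.
Highest priority: P1.

P1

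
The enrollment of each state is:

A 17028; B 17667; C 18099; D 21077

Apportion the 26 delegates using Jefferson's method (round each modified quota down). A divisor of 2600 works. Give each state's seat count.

With modified divisor 2600: modified quotas A 6.549, B 6.795, C 6.961, D 8.107.
Rounding down: A 6, B 6, C 6, D 8 (total 26).

A=6, B=6, C=6, D=8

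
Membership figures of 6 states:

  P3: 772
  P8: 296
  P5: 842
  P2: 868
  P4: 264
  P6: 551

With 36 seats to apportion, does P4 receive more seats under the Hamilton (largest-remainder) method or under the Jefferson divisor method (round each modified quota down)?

Hamilton: P3 8, P8 3, P5 8, P2 9, P4 3, P6 5.
Jefferson: P3 8, P8 3, P5 9, P2 9, P4 2, P6 5.
P4 gets 3 under Hamilton and 2 under Jefferson.

Hamilton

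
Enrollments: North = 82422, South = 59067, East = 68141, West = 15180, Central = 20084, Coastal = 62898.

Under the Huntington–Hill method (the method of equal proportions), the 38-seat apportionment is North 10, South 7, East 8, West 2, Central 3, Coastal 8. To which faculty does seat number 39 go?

East

Priority for the next seat is population ÷ (√(s·(s+1))).
Priorities: North 7858.629, South 7893.160, East 8030.494, West 6197.209, Central 5797.751, Coastal 7412.600.
Highest priority: East.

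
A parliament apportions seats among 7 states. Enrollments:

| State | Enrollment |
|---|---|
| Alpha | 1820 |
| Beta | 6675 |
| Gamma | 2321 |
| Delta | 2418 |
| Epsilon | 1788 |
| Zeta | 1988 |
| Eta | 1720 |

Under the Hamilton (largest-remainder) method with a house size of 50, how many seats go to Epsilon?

5

Standard divisor: 18730 ÷ 50 ≈ 374.6.
Standard quotas: Alpha 4.8585, Beta 17.8190, Gamma 6.1959, Delta 6.4549, Epsilon 4.7731, Zeta 5.3070, Eta 4.5916.
Lower quotas: Alpha 4, Beta 17, Gamma 6, Delta 6, Epsilon 4, Zeta 5, Eta 4 (sum 46, leaving 4 seats).
Remainders in descending order: Alpha 0.8585, Beta 0.8190, Epsilon 0.7731, Eta 0.5916, Delta 0.4549, Zeta 0.3070, Gamma 0.1959.
The surplus seats go to Alpha, Beta, Epsilon, Eta.
Epsilon receives 5.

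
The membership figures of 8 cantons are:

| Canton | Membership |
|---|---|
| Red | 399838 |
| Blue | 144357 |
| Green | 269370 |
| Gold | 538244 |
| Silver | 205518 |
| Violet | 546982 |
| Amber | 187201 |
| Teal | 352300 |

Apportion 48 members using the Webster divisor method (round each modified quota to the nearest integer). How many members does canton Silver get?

4

Standard divisor 2643810/48 ≈ 55079.375; standard quotas: Red 7.259, Blue 2.621, Green 4.891, Gold 9.772, Silver 3.731, Violet 9.931, Amber 3.399, Teal 6.396.
Rounding to the nearest integer gives Red 7, Blue 3, Green 5, Gold 10, Silver 4, Violet 10, Amber 3, Teal 6 — total 48, matching the house size, so no adjustment is needed.
Silver receives 4.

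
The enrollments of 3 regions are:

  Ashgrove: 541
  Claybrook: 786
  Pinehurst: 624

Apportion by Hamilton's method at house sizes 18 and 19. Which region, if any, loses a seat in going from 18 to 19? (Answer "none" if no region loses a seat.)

none

At 18 seats: Ashgrove 5, Claybrook 7, Pinehurst 6.
At 19 seats: Ashgrove 5, Claybrook 8, Pinehurst 6.
No region's allocation decreased.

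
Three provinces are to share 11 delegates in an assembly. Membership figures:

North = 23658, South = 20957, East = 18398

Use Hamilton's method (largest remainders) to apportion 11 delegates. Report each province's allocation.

North 4, South 4, East 3

Standard divisor: 63013 ÷ 11 ≈ 5728.455.
Standard quotas: North 4.1299, South 3.6584, East 3.2117.
Lower quotas: North 4, South 3, East 3 (sum 10, leaving 1 seat).
Remainders in descending order: South 0.6584, East 0.2117, North 0.1299.
The surplus seat goes to South.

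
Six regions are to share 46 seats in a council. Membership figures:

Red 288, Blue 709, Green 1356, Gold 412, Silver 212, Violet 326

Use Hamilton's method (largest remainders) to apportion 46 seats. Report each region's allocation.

The standard divisor is 3303/46 ≈ 71.804.
Standard quotas: Red 4.011, Blue 9.874, Green 18.885, Gold 5.738, Silver 2.952, Violet 4.540.
Lower quotas: Red 4, Blue 9, Green 18, Gold 5, Silver 2, Violet 4 (sum 42, leaving 4 seats).
Remainders in descending order: Silver 0.952, Green 0.885, Blue 0.874, Gold 0.738, Violet 0.540, Red 0.011.
The surplus seats go to Silver, Green, Blue, Gold.

Red 4, Blue 10, Green 19, Gold 6, Silver 3, Violet 4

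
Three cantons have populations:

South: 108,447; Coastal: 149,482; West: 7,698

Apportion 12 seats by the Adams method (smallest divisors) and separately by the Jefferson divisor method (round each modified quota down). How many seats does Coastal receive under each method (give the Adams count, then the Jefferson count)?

Adams: South 5, Coastal 6, West 1.
Jefferson: South 5, Coastal 7, West 0.
Coastal gets 6 under Adams and 7 under Jefferson.

6 and 7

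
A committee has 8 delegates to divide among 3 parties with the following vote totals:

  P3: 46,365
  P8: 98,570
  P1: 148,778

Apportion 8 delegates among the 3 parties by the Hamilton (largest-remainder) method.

P3: 1, P8: 3, P1: 4

Standard divisor: 293713 ÷ 8 ≈ 36714.125.
Standard quotas: P3 1.2629, P8 2.6848, P1 4.0523.
Lower quotas: P3 1, P8 2, P1 4 (sum 7, leaving 1 seat).
Remainders in descending order: P8 0.6848, P3 0.2629, P1 0.0523.
Largest remainder: P8 receives the extra seat.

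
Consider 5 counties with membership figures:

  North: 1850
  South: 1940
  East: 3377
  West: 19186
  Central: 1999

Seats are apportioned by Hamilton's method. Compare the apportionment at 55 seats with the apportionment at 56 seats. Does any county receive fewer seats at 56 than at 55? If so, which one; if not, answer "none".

North

At 55 seats: North 4, South 4, East 6, West 37, Central 4.
At 56 seats: North 3, South 4, East 7, West 38, Central 4.
North drops from 4 to 3.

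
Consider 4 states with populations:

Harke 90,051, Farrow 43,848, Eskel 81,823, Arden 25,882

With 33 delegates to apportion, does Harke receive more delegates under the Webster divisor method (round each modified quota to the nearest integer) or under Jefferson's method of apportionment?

Webster: Harke 12, Farrow 6, Eskel 11, Arden 4.
Jefferson: Harke 13, Farrow 6, Eskel 11, Arden 3.
Harke gets 12 under Webster and 13 under Jefferson.

Jefferson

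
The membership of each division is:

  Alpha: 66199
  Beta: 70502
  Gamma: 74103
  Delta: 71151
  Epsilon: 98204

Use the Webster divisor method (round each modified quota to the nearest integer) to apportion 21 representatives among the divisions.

Alpha: 4, Beta: 4, Gamma: 4, Delta: 4, Epsilon: 5

Standard divisor 380159/21 ≈ 18102.81; standard quotas: Alpha 3.657, Beta 3.895, Gamma 4.093, Delta 3.930, Epsilon 5.425.
Rounding to the nearest integer gives Alpha 4, Beta 4, Gamma 4, Delta 4, Epsilon 5 — total 21, matching the house size, so no adjustment is needed.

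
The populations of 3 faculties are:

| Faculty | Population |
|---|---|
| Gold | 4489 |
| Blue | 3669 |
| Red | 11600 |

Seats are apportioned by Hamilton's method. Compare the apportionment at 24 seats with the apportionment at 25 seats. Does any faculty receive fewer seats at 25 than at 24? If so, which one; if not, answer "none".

Blue

At 24 seats: Gold 5, Blue 5, Red 14.
At 25 seats: Gold 6, Blue 4, Red 15.
Blue drops from 5 to 4.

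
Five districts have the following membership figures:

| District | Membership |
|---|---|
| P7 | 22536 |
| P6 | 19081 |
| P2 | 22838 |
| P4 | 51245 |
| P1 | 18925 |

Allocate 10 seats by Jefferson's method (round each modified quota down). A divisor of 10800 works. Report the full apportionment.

With modified divisor 10800: modified quotas P7 2.087, P6 1.767, P2 2.115, P4 4.745, P1 1.752.
Rounding down: P7 2, P6 1, P2 2, P4 4, P1 1 (total 10).

P7 2, P6 1, P2 2, P4 4, P1 1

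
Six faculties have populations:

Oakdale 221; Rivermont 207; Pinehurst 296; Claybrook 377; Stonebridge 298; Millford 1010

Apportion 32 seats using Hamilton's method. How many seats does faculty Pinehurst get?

Standard divisor: 2409 ÷ 32 ≈ 75.281.
Standard quotas: Oakdale 2.936, Rivermont 2.750, Pinehurst 3.932, Claybrook 5.008, Stonebridge 3.958, Millford 13.416.
Lower quotas: Oakdale 2, Rivermont 2, Pinehurst 3, Claybrook 5, Stonebridge 3, Millford 13 (sum 28, leaving 4 seats).
Remainders in descending order: Stonebridge 0.958, Oakdale 0.936, Pinehurst 0.932, Rivermont 0.750, Millford 0.416, Claybrook 0.008.
The surplus seats go to Stonebridge, Oakdale, Pinehurst, Rivermont.
Pinehurst receives 4.

4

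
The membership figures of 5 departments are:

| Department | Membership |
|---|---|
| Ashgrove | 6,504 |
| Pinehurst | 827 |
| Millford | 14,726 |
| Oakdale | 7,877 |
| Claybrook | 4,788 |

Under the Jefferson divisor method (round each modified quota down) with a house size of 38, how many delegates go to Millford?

17

Standard divisor 34722/38 ≈ 913.737; standard quotas: Ashgrove 7.118, Pinehurst 0.905, Millford 16.116, Oakdale 8.621, Claybrook 5.240.
Rounding down gives 7, 0, 16, 8, 5 = 36 seats, so the divisor must be adjusted.
With modified divisor 850: modified quotas Ashgrove 7.652, Pinehurst 0.973, Millford 17.325, Oakdale 9.267, Claybrook 5.633.
Rounding down: Ashgrove 7, Pinehurst 0, Millford 17, Oakdale 9, Claybrook 5 (total 38).
Millford receives 17.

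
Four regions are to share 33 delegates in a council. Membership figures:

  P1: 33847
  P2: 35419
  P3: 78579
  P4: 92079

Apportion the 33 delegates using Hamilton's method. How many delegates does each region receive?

The standard divisor is 239924/33 ≈ 7270.424.
Standard quotas: P1 4.6554, P2 4.8717, P3 10.8080, P4 12.6649.
Lower quotas: P1 4, P2 4, P3 10, P4 12 (sum 30, leaving 3 seats).
Remainders in descending order: P2 0.8717, P3 0.8080, P4 0.6649, P1 0.6554.
The surplus seats go to P2, P3, P4.

P1 4, P2 5, P3 11, P4 13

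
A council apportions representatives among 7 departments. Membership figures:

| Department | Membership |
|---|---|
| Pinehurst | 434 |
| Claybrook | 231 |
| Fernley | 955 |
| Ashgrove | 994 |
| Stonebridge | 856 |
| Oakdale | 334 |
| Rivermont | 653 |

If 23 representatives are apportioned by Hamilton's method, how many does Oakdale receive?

The standard divisor is 4457/23 ≈ 193.783.
Standard quotas: Pinehurst 2.240, Claybrook 1.192, Fernley 4.928, Ashgrove 5.129, Stonebridge 4.417, Oakdale 1.724, Rivermont 3.370.
Lower quotas: Pinehurst 2, Claybrook 1, Fernley 4, Ashgrove 5, Stonebridge 4, Oakdale 1, Rivermont 3 (sum 20, leaving 3 seats).
Remainders in descending order: Fernley 0.928, Oakdale 0.724, Stonebridge 0.417, Rivermont 0.370, Pinehurst 0.240, Claybrook 0.192, Ashgrove 0.129.
Largest remainders: Fernley, Oakdale, Stonebridge receive the extra seats.
Oakdale receives 2.

2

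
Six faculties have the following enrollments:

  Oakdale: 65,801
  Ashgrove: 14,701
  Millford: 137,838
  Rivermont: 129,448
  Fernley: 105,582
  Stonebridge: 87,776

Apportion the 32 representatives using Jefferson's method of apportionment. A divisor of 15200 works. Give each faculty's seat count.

Oakdale 4; Ashgrove 0; Millford 9; Rivermont 8; Fernley 6; Stonebridge 5

With modified divisor 15200: modified quotas Oakdale 4.329, Ashgrove 0.967, Millford 9.068, Rivermont 8.516, Fernley 6.946, Stonebridge 5.775.
Rounding down: Oakdale 4, Ashgrove 0, Millford 9, Rivermont 8, Fernley 6, Stonebridge 5 (total 32).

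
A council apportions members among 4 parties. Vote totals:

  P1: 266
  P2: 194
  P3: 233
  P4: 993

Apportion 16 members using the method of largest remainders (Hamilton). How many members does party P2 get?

2

Total 1686; standard divisor 1686/16 ≈ 105.375.
Standard quotas: P1 2.524, P2 1.841, P3 2.211, P4 9.423.
Lower quotas: P1 2, P2 1, P3 2, P4 9 (sum 14, leaving 2 seats).
Remainders in descending order: P2 0.841, P1 0.524, P4 0.423, P3 0.211.
Largest remainders: P2, P1 receive the extra seats.
P2 receives 2.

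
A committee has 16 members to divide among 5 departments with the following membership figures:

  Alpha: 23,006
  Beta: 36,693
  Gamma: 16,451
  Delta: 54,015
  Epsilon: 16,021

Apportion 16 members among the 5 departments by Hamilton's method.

Standard divisor: 146186 ÷ 16 ≈ 9136.625.
Standard quotas: Alpha 2.5180, Beta 4.0160, Gamma 1.8006, Delta 5.9119, Epsilon 1.7535.
Lower quotas: Alpha 2, Beta 4, Gamma 1, Delta 5, Epsilon 1 (sum 13, leaving 3 seats).
Remainders in descending order: Delta 0.9119, Gamma 0.8006, Epsilon 0.7535, Alpha 0.5180, Beta 0.0160.
Largest remainders: Delta, Gamma, Epsilon receive the extra seats.

Alpha 2, Beta 4, Gamma 2, Delta 6, Epsilon 2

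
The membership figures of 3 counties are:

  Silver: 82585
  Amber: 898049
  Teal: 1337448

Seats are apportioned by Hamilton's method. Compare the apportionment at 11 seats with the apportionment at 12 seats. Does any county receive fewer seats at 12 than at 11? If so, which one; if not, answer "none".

Silver

At 11 seats: Silver 1, Amber 4, Teal 6.
At 12 seats: Silver 0, Amber 5, Teal 7.
Silver drops from 1 to 0.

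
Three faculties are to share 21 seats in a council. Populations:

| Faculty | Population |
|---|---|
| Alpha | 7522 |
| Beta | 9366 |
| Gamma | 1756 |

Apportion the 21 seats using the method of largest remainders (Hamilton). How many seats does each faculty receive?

Standard divisor: 18644 ÷ 21 ≈ 887.81.
Standard quotas: Alpha 8.4725, Beta 10.5496, Gamma 1.9779.
Lower quotas: Alpha 8, Beta 10, Gamma 1 (sum 19, leaving 2 seats).
Remainders in descending order: Gamma 0.9779, Beta 0.5496, Alpha 0.4725.
The surplus seats go to Gamma, Beta.

Alpha: 8, Beta: 11, Gamma: 2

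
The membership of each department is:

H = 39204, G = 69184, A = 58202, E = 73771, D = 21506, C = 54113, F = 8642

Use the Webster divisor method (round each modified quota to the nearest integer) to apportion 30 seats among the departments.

Standard divisor 324622/30 ≈ 10820.733; standard quotas: H 3.623, G 6.394, A 5.379, E 6.818, D 1.987, C 5.001, F 0.799.
Rounding to the nearest integer gives H 4, G 6, A 5, E 7, D 2, C 5, F 1 — total 30, matching the house size, so no adjustment is needed.

H 4; G 6; A 5; E 7; D 2; C 5; F 1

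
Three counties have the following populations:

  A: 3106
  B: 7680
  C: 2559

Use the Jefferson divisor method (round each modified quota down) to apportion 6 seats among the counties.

Standard divisor 13345/6 ≈ 2224.167; standard quotas: A 1.396, B 3.453, C 1.151.
Rounding down gives 1, 3, 1 = 5 seats, so the divisor must be adjusted.
With modified divisor 1700: modified quotas A 1.827, B 4.518, C 1.505.
Rounding down: A 1, B 4, C 1 (total 6).

A: 1, B: 4, C: 1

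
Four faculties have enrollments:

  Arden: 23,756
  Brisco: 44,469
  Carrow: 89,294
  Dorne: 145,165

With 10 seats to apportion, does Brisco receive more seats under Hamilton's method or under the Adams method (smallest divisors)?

Adams

Hamilton: Arden 1, Brisco 1, Carrow 3, Dorne 5.
Adams: Arden 1, Brisco 2, Carrow 3, Dorne 4.
Brisco gets 1 under Hamilton and 2 under Adams.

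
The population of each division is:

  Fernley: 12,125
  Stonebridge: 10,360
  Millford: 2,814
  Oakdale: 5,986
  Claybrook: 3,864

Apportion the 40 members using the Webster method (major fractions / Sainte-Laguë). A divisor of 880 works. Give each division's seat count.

Fernley 14; Stonebridge 12; Millford 3; Oakdale 7; Claybrook 4

With modified divisor 880: modified quotas Fernley 13.778, Stonebridge 11.773, Millford 3.198, Oakdale 6.802, Claybrook 4.391.
Rounding to the nearest integer: Fernley 14, Stonebridge 12, Millford 3, Oakdale 7, Claybrook 4 (total 40).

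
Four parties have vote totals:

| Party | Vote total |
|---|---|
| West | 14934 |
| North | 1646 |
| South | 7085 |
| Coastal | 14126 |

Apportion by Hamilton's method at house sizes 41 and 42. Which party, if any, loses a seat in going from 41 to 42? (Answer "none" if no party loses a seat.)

At 41 seats: West 16, North 2, South 8, Coastal 15.
At 42 seats: West 16, North 2, South 8, Coastal 16.
No party's allocation decreased.

none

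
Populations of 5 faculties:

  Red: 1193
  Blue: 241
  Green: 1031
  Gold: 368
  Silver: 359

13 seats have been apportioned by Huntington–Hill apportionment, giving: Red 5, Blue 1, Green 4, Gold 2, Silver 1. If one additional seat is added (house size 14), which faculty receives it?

Priority for the next seat is population ÷ (√(s·(s+1))).
Priorities: Red 217.811, Blue 170.413, Green 230.539, Gold 150.235, Silver 253.851.
Highest priority: Silver.

Silver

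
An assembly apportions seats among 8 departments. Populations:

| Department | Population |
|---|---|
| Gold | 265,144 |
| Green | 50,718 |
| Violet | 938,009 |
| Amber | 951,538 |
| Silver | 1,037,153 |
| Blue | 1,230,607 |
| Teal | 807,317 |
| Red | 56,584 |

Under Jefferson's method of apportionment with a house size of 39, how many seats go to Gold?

Standard divisor 5337070/39 ≈ 136847.949; standard quotas: Gold 1.938, Green 0.371, Violet 6.854, Amber 6.953, Silver 7.579, Blue 8.993, Teal 5.899, Red 0.413.
Rounding down gives 1, 0, 6, 6, 7, 8, 5, 0 = 33 seats, so the divisor must be adjusted.
With modified divisor 126400: modified quotas Gold 2.098, Green 0.401, Violet 7.421, Amber 7.528, Silver 8.205, Blue 9.736, Teal 6.387, Red 0.448.
Rounding down: Gold 2, Green 0, Violet 7, Amber 7, Silver 8, Blue 9, Teal 6, Red 0 (total 39).
Gold receives 2.

2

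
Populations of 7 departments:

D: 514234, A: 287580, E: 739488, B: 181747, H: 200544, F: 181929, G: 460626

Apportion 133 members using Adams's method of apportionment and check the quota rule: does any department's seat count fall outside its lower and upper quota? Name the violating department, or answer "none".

E

Standard quotas: D 26.652, A 14.905, E 38.327, B 9.420, H 10.394, F 9.429, G 23.874.
Adams allocation: D 26, A 15, E 37, B 10, H 11, F 10, G 24.
E has quota 38.327 (lower 38, upper 39) but receives 37 — outside the quota interval.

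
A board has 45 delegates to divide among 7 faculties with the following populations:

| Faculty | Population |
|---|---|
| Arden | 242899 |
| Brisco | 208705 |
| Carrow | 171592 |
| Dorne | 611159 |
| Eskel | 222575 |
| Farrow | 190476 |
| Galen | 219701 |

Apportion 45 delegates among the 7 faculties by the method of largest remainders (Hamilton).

The standard divisor is 1867107/45 ≈ 41491.267.
Standard quotas: Arden 5.8542, Brisco 5.0301, Carrow 4.1356, Dorne 14.7298, Eskel 5.3644, Farrow 4.5907, Galen 5.2951.
Lower quotas: Arden 5, Brisco 5, Carrow 4, Dorne 14, Eskel 5, Farrow 4, Galen 5 (sum 42, leaving 3 seats).
Remainders in descending order: Arden 0.8542, Dorne 0.7298, Farrow 0.5907, Eskel 0.3644, Galen 0.2951, Carrow 0.1356, Brisco 0.0301.
The surplus seats go to Arden, Dorne, Farrow.

Arden 6; Brisco 5; Carrow 4; Dorne 15; Eskel 5; Farrow 5; Galen 5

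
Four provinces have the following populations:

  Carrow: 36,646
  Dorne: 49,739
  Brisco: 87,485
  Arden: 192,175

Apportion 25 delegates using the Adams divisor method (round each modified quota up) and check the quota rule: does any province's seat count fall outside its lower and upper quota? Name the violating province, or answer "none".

Standard quotas: Carrow 2.503, Dorne 3.397, Brisco 5.975, Arden 13.125.
Adams allocation: Carrow 3, Dorne 4, Brisco 6, Arden 12.
Arden has quota 13.125 (lower 13, upper 14) but receives 12 — outside the quota interval.

Arden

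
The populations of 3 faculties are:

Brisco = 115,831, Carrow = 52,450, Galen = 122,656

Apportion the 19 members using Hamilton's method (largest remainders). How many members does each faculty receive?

Total 290937; standard divisor 290937/19 ≈ 15312.474.
Standard quotas: Brisco 7.5645, Carrow 3.4253, Galen 8.0102.
Lower quotas: Brisco 7, Carrow 3, Galen 8 (sum 18, leaving 1 seat).
Remainders in descending order: Brisco 0.5645, Carrow 0.4253, Galen 0.0102.
Largest remainder: Brisco receives the extra seat.

Brisco: 8, Carrow: 3, Galen: 8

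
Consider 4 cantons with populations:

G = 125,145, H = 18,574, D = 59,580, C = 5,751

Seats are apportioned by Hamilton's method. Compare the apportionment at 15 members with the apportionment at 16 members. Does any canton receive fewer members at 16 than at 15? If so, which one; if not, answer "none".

At 15 seats: G 9, H 1, D 4, C 1.
At 16 seats: G 10, H 1, D 5, C 0.
C drops from 1 to 0.

C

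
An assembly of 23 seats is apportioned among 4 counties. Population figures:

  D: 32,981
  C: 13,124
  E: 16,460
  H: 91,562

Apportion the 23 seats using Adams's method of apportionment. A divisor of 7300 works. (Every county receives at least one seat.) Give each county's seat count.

D=5; C=2; E=3; H=13

With modified divisor 7300: modified quotas D 4.518, C 1.798, E 2.255, H 12.543.
Rounding up: D 5, C 2, E 3, H 13 (total 23).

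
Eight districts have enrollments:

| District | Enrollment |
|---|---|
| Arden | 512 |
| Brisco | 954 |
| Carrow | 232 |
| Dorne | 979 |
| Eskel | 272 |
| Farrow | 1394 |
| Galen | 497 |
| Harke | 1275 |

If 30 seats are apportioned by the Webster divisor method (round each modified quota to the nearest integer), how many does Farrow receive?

7

Standard divisor 6115/30 ≈ 203.833; standard quotas: Arden 2.512, Brisco 4.680, Carrow 1.138, Dorne 4.803, Eskel 1.334, Farrow 6.839, Galen 2.438, Harke 6.255.
Rounding to the nearest integer gives Arden 3, Brisco 5, Carrow 1, Dorne 5, Eskel 1, Farrow 7, Galen 2, Harke 6 — total 30, matching the house size, so no adjustment is needed.
Farrow receives 7.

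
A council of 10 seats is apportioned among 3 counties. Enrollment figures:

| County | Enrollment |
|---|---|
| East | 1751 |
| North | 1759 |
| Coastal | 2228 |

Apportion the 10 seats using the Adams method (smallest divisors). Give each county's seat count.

Standard divisor 5738/10 ≈ 573.8; standard quotas: East 3.052, North 3.066, Coastal 3.883.
Rounding up gives 4, 4, 4 = 12 seats, so the divisor must be adjusted.
With modified divisor 700: modified quotas East 2.501, North 2.513, Coastal 3.183.
Rounding up: East 3, North 3, Coastal 4 (total 10).

East 3, North 3, Coastal 4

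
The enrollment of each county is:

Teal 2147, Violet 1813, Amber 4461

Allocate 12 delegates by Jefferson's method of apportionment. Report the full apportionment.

Teal: 3, Violet: 2, Amber: 7

Standard divisor 8421/12 ≈ 701.75; standard quotas: Teal 3.059, Violet 2.584, Amber 6.357.
Rounding down gives 3, 2, 6 = 11 seats, so the divisor must be adjusted.
With modified divisor 620: modified quotas Teal 3.463, Violet 2.924, Amber 7.195.
Rounding down: Teal 3, Violet 2, Amber 7 (total 12).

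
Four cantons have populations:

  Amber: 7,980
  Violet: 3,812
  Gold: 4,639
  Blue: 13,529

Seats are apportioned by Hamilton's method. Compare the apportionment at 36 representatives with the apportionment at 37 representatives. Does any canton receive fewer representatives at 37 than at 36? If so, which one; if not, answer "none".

At 36 seats: Amber 10, Violet 5, Gold 5, Blue 16.
At 37 seats: Amber 10, Violet 4, Gold 6, Blue 17.
Violet drops from 5 to 4.

Violet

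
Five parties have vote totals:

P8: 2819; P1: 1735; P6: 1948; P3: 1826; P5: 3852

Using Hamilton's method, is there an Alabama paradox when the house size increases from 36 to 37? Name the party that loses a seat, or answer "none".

P3

At 36 seats: P8 8, P1 5, P6 6, P3 6, P5 11.
At 37 seats: P8 9, P1 5, P6 6, P3 5, P5 12.
P3 drops from 6 to 5.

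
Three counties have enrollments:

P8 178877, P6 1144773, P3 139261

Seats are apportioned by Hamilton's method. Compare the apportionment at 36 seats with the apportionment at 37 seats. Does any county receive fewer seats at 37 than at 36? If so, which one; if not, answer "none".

P3

At 36 seats: P8 4, P6 28, P3 4.
At 37 seats: P8 5, P6 29, P3 3.
P3 drops from 4 to 3.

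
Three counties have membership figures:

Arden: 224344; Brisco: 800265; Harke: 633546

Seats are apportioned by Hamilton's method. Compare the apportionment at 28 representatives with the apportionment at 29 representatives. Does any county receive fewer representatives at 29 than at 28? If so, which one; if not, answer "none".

At 28 seats: Arden 4, Brisco 13, Harke 11.
At 29 seats: Arden 4, Brisco 14, Harke 11.
No county's allocation decreased.

none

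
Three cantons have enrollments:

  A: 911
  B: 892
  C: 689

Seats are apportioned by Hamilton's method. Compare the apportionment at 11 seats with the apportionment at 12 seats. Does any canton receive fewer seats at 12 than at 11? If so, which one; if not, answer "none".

At 11 seats: A 4, B 4, C 3.
At 12 seats: A 5, B 4, C 3.
No canton's allocation decreased.

none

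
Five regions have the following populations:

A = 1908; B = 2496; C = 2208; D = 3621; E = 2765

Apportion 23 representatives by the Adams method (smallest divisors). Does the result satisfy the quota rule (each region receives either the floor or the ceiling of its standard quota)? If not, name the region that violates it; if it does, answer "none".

none

Standard quotas: A 3.376, B 4.417, C 3.907, D 6.407, E 4.893.
Adams allocation: A 4, B 4, C 4, D 6, E 5.
Every allocation lies between the lower and upper quota.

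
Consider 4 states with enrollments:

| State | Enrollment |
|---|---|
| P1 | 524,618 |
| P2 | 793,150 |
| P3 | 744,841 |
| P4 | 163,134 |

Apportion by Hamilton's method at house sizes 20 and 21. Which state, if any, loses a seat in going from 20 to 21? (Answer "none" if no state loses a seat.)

none

At 20 seats: P1 5, P2 7, P3 7, P4 1.
At 21 seats: P1 5, P2 7, P3 7, P4 2.
No state's allocation decreased.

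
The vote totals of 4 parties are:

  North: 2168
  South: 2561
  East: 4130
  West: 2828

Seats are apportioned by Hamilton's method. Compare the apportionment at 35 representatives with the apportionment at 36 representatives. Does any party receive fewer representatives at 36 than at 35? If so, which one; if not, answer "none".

North

At 35 seats: North 7, South 8, East 12, West 8.
At 36 seats: North 6, South 8, East 13, West 9.
North drops from 7 to 6.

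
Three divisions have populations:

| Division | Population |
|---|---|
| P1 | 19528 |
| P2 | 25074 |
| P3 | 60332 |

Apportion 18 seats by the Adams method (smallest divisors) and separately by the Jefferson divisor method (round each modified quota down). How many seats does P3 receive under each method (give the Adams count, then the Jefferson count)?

10 and 11

Adams: P1 4, P2 4, P3 10.
Jefferson: P1 3, P2 4, P3 11.
P3 gets 10 under Adams and 11 under Jefferson.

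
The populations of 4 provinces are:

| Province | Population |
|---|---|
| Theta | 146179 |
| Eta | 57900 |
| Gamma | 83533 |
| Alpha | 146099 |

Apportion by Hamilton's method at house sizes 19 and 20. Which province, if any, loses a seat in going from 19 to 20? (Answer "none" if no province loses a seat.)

Eta

At 19 seats: Theta 6, Eta 3, Gamma 4, Alpha 6.
At 20 seats: Theta 7, Eta 2, Gamma 4, Alpha 7.
Eta drops from 3 to 2.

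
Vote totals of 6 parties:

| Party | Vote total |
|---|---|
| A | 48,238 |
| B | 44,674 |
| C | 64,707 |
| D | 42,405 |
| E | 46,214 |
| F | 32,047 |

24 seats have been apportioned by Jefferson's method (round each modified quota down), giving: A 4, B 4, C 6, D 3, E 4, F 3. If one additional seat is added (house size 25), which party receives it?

D

Priority for the next seat is population ÷ (current seats + 1).
Priorities: A 9647.600, B 8934.800, C 9243.857, D 10601.250, E 9242.800, F 8011.750.
Highest priority: D.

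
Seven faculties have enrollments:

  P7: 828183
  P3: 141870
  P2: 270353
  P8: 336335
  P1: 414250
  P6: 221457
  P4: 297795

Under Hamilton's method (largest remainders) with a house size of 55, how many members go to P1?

9

The standard divisor is 2510243/55 ≈ 45640.782.
Standard quotas: P7 18.1457, P3 3.1084, P2 5.9235, P8 7.3692, P1 9.0763, P6 4.8522, P4 6.5248.
Lower quotas: P7 18, P3 3, P2 5, P8 7, P1 9, P6 4, P4 6 (sum 52, leaving 3 seats).
Remainders in descending order: P2 0.9235, P6 0.8522, P4 0.5248, P8 0.3692, P7 0.1457, P3 0.1084, P1 0.0763.
The surplus seats go to P2, P6, P4.
P1 receives 9.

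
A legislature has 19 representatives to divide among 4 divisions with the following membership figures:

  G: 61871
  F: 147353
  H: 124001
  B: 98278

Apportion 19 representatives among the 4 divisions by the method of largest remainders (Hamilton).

G 3, F 7, H 5, B 4

Standard divisor: 431503 ÷ 19 ≈ 22710.684.
Standard quotas: G 2.7243, F 6.4883, H 5.4600, B 4.3274.
Lower quotas: G 2, F 6, H 5, B 4 (sum 17, leaving 2 seats).
Remainders in descending order: G 0.7243, F 0.4883, H 0.4600, B 0.3274.
Largest remainders: G, F receive the extra seats.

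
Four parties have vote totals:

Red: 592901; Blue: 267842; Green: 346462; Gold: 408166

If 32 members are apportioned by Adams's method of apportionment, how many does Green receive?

Standard divisor 1615371/32 ≈ 50480.344; standard quotas: Red 11.745, Blue 5.306, Green 6.863, Gold 8.086.
Rounding up gives 12, 6, 7, 9 = 34 seats, so the divisor must be adjusted.
With modified divisor 53800.6: modified quotas Red 11.020, Blue 4.978, Green 6.440, Gold 7.587.
Rounding up: Red 12, Blue 5, Green 7, Gold 8 (total 32).
Green receives 7.

7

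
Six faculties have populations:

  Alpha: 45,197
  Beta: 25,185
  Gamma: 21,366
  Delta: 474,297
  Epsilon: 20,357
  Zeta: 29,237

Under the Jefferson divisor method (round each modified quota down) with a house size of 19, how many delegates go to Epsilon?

Standard divisor 615639/19 ≈ 32402.053; standard quotas: Alpha 1.395, Beta 0.777, Gamma 0.659, Delta 14.638, Epsilon 0.628, Zeta 0.902.
Rounding down gives 1, 0, 0, 14, 0, 0 = 15 seats, so the divisor must be adjusted.
With modified divisor 27100: modified quotas Alpha 1.668, Beta 0.929, Gamma 0.788, Delta 17.502, Epsilon 0.751, Zeta 1.079.
Rounding down: Alpha 1, Beta 0, Gamma 0, Delta 17, Epsilon 0, Zeta 1 (total 19).
Epsilon receives 0.

0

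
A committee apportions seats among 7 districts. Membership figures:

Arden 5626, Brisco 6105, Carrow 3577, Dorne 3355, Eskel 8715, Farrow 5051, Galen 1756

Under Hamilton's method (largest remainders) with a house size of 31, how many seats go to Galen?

2

Total 34185; standard divisor 34185/31 ≈ 1102.742.
Standard quotas: Arden 5.1018, Brisco 5.5362, Carrow 3.2437, Dorne 3.0424, Eskel 7.9030, Farrow 4.5804, Galen 1.5924.
Lower quotas: Arden 5, Brisco 5, Carrow 3, Dorne 3, Eskel 7, Farrow 4, Galen 1 (sum 28, leaving 3 seats).
Remainders in descending order: Eskel 0.9030, Galen 0.5924, Farrow 0.5804, Brisco 0.5362, Carrow 0.2437, Arden 0.1018, Dorne 0.0424.
Largest remainders: Eskel, Galen, Farrow receive the extra seats.
Galen receives 2.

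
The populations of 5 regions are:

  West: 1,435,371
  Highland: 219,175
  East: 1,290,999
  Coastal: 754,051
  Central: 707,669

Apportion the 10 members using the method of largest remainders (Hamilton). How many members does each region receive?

The standard divisor is 4407265/10 ≈ 440726.5.
Standard quotas: West 3.2568, Highland 0.4973, East 2.9293, Coastal 1.7109, Central 1.6057.
Lower quotas: West 3, Highland 0, East 2, Coastal 1, Central 1 (sum 7, leaving 3 seats).
Remainders in descending order: East 0.9293, Coastal 0.7109, Central 0.6057, Highland 0.4973, West 0.2568.
Largest remainders: East, Coastal, Central receive the extra seats.

West=3, Highland=0, East=3, Coastal=2, Central=2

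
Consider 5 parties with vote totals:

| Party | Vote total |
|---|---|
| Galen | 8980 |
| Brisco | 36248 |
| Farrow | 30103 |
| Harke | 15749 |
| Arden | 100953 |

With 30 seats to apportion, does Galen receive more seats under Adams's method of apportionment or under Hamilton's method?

Adams: Galen 2, Brisco 6, Farrow 5, Harke 3, Arden 14.
Hamilton: Galen 1, Brisco 6, Farrow 5, Harke 2, Arden 16.
Galen gets 2 under Adams and 1 under Hamilton.

Adams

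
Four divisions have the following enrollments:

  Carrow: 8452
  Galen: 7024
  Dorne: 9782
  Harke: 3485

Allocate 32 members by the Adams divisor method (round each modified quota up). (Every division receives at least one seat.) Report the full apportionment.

Standard divisor 28743/32 ≈ 898.219; standard quotas: Carrow 9.410, Galen 7.820, Dorne 10.890, Harke 3.880.
Rounding up gives 10, 8, 11, 4 = 33 seats, so the divisor must be adjusted.
With modified divisor 960: modified quotas Carrow 8.804, Galen 7.317, Dorne 10.190, Harke 3.630.
Rounding up: Carrow 9, Galen 8, Dorne 11, Harke 4 (total 32).

Carrow=9, Galen=8, Dorne=11, Harke=4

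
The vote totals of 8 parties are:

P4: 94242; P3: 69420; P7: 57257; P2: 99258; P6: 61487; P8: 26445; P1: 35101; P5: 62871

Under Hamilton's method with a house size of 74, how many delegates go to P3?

10

Standard divisor: 506081 ÷ 74 ≈ 6838.932.
Standard quotas: P4 13.7802, P3 10.1507, P7 8.3722, P2 14.5137, P6 8.9907, P8 3.8668, P1 5.1325, P5 9.1931.
Lower quotas: P4 13, P3 10, P7 8, P2 14, P6 8, P8 3, P1 5, P5 9 (sum 70, leaving 4 seats).
Remainders in descending order: P6 0.9907, P8 0.8668, P4 0.7802, P2 0.5137, P7 0.3722, P5 0.1931, P3 0.1507, P1 0.1325.
The surplus seats go to P6, P8, P4, P2.
P3 receives 10.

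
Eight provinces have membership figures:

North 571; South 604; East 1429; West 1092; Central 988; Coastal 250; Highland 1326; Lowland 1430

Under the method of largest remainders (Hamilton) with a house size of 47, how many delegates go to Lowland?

9

Total 7690; standard divisor 7690/47 ≈ 163.617.
Standard quotas: North 3.490, South 3.692, East 8.734, West 6.674, Central 6.038, Coastal 1.528, Highland 8.104, Lowland 8.740.
Lower quotas: North 3, South 3, East 8, West 6, Central 6, Coastal 1, Highland 8, Lowland 8 (sum 43, leaving 4 seats).
Remainders in descending order: Lowland 0.740, East 0.734, South 0.692, West 0.674, Coastal 0.528, North 0.490, Highland 0.104, Central 0.038.
The surplus seats go to Lowland, East, South, West.
Lowland receives 9.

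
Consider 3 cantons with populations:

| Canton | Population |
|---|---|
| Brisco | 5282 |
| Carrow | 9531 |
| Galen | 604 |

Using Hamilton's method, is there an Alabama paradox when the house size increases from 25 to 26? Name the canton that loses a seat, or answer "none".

At 25 seats: Brisco 9, Carrow 15, Galen 1.
At 26 seats: Brisco 9, Carrow 16, Galen 1.
No canton's allocation decreased.

none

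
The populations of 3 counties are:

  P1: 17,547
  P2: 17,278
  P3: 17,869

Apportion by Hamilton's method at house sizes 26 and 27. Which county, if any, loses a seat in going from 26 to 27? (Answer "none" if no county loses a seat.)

none

At 26 seats: P1 9, P2 8, P3 9.
At 27 seats: P1 9, P2 9, P3 9.
No county's allocation decreased.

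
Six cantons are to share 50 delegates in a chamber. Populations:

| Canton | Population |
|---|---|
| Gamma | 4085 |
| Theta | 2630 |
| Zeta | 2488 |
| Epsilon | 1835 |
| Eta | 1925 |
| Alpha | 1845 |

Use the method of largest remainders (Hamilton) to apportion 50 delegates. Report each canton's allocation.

Standard divisor: 14808 ÷ 50 ≈ 296.16.
Standard quotas: Gamma 13.793, Theta 8.880, Zeta 8.401, Epsilon 6.196, Eta 6.500, Alpha 6.230.
Lower quotas: Gamma 13, Theta 8, Zeta 8, Epsilon 6, Eta 6, Alpha 6 (sum 47, leaving 3 seats).
Remainders in descending order: Theta 0.880, Gamma 0.793, Eta 0.500, Zeta 0.401, Alpha 0.230, Epsilon 0.196.
Largest remainders: Theta, Gamma, Eta receive the extra seats.

Gamma: 14; Theta: 9; Zeta: 8; Epsilon: 6; Eta: 7; Alpha: 6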